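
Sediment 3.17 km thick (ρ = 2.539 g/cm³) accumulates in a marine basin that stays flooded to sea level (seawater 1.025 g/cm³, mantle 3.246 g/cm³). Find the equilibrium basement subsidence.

Submarine loading: the sediment displaces seawater, and the subsidence is in turn flooded, so s (ρ_m − ρ_w) = t (ρ_sed − ρ_w).
s = 3.17 km × (2.539 − 1.025) / (3.246 − 1.025) = 2.16 km.

2.16 km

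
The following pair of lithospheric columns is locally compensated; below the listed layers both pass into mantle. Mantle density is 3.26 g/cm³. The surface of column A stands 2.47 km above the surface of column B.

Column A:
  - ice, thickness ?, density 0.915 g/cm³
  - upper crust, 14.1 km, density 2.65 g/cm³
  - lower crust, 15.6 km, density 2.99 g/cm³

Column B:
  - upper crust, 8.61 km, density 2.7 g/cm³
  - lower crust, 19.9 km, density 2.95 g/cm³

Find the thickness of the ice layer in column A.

Take the compensation level at the base of the deeper column (depth z_c below the surface of column A) and equate Σ ρ_i t_i down to z_c; mantle fills any gap and the z_c terms cancel.
Column A: x×0.915 + 14.1×2.65 + 15.6×2.99 + (z_c − 29.7 − x)×3.26
Column B: 2.47×0 + 8.61×2.7 + 19.9×2.95 + (z_c − 2.47 − 28.51)×3.26
The z_c×3.26 term appears on both sides and cancels. Collect the known terms of each column as K = Σ(ρt)_known − 3.26 × (depth of known layers): K_A = 84.009 − 3.26×29.7 = −12.813; K_B = 81.952 − 3.26×(2.47 + 28.51) = −19.0428.
Balance: K_A − x×(3.26 − 0.915) = K_B, so x = (K_A − K_B)/(3.26 − 0.915) = 6.2298/2.345 = 2.66 km.

2.66 km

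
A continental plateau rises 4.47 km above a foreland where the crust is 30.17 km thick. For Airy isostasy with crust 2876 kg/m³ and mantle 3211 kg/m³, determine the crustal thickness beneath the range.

73 km

Root depth r = h ρ_c / (ρ_m − ρ_c) = 4.47 km × 2876 / 335 = 38.38 km.
Total thickness = T + h + r = 30.17 km + 4.47 km + 38.38 km = 73 km.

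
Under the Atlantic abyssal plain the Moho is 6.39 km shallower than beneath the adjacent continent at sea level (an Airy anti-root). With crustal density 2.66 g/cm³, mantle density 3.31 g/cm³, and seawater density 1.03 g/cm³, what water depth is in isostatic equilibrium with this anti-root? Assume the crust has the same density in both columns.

2.55 km

Replacing a thickness d of crust by seawater at the top must be balanced by replacing crust with mantle at the base: d (ρ_c − ρ_w) = a (ρ_m − ρ_c).
d = a (ρ_m − ρ_c)/(ρ_c − ρ_w) = 6.39 km × 0.65/1.63 = 2.55 km.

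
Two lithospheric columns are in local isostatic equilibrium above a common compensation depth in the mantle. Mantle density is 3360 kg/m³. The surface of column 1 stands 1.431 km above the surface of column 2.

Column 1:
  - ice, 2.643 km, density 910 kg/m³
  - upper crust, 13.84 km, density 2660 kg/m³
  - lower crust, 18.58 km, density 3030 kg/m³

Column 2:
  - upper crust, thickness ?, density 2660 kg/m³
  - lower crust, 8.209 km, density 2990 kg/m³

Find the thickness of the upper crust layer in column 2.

20.6 km

Take the compensation level at the base of the deeper column (depth z_c below the surface of column 1) and equate Σ ρ_i t_i down to z_c; mantle fills any gap and the z_c terms cancel.
Column 1: 2.643×910 + 13.84×2660 + 18.58×3030 + (z_c − 35.063)×3360
Column 2: 1.431×0 + x×2660 + 8.209×2990 + (z_c − 1.431 − 8.209 − x)×3360
The z_c×3360 term appears on both sides and cancels. Collect the known terms of each column as K = Σ(ρt)_known − 3360 × (depth of known layers): K_1 = 95516.93 − 3360×35.063 = −22294.75; K_2 = 24544.91 − 3360×(1.431 + 8.209) = −7845.49.
Balance: K_1 = K_2 − x×(3360 − 2660), so x = (K_2 − K_1)/(3360 − 2660) = 14449.3/700 = 20.6 km.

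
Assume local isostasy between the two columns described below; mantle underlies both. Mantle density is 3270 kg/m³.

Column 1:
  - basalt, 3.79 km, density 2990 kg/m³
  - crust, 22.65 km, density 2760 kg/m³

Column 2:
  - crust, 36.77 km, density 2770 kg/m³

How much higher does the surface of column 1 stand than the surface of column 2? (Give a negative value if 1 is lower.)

For any compensation level in the mantle, the mantle terms cancel and isostasy reduces to e = (Σt_1 − Σt_2) − (Σ(ρt)_1 − Σ(ρt)_2) / ρ_m.
Σt_1 = 26.44 km; Σt_2 = 36.77 km; Σ(ρt)_1 = 73846.1; Σ(ρt)_2 = 101852.9 (in km·kg/m³).
e = (26.44 − 36.77) − (73846.1 − 101852.9) / 3270 = −1.77 km.

−1.77 km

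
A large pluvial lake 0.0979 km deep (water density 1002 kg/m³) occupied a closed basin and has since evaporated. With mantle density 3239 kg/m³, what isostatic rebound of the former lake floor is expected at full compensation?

u = d ρ_w/ρ_m = 0.0979 km × 1002/3239 = 0.0303 km.

0.0303 km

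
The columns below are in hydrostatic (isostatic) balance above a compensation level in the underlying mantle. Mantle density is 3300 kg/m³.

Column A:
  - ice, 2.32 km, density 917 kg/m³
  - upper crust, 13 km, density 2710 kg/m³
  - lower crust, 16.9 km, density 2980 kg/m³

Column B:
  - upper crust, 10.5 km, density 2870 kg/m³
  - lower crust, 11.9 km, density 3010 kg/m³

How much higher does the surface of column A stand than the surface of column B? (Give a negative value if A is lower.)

3.22 km

For any compensation level in the mantle, the mantle terms cancel and isostasy reduces to e = (Σt_A − Σt_B) − (Σ(ρt)_A − Σ(ρt)_B) / ρ_m.
Σt_A = 32.22 km; Σt_B = 22.4 km; Σ(ρt)_A = 87719.44; Σ(ρt)_B = 65954 (in km·kg/m³).
e = (32.22 − 22.4) − (87719.44 − 65954) / 3300 = 3.22 km.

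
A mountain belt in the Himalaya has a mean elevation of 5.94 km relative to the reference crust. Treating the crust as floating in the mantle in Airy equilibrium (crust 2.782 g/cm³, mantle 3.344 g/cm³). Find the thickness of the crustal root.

29.4 km

By Archimedes' principle applied to the lithosphere: the weight of the topography is balanced by the buoyancy of the root, ρ_c h = (ρ_m − ρ_c) r.
r = h · ρ_c / (ρ_m − ρ_c) = 5.94 km × 2.782 / (3.344 − 2.782) = 29.4 km.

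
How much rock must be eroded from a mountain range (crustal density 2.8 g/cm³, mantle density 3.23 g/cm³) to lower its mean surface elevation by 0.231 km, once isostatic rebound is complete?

Net drop Δ = e − u = e − e ρ_c/ρ_m = e (ρ_m − ρ_c)/ρ_m.
e = Δ ρ_m/(ρ_m − ρ_c) = 0.231 km × 3.23/0.43 = 1.74 km.

1.74 km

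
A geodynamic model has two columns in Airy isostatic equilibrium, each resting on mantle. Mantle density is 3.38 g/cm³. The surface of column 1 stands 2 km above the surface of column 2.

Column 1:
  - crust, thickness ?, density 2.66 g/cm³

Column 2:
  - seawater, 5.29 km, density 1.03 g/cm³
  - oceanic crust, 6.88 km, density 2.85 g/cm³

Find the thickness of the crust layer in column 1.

Take the compensation level at the base of the deeper column (depth z_c below the surface of column 1) and equate Σ ρ_i t_i down to z_c; mantle fills any gap and the z_c terms cancel.
Column 1: x×2.66 + (z_c − 0 − x)×3.38
Column 2: 2×0 + 5.29×1.03 + 6.88×2.85 + (z_c − 2 − 12.17)×3.38
The z_c×3.38 term appears on both sides and cancels. Collect the known terms of each column as K = Σ(ρt)_known − 3.38 × (depth of known layers): K_1 = 0 − 3.38×0 = 0; K_2 = 25.0567 − 3.38×(2 + 12.17) = −22.8379.
Balance: K_1 − x×(3.38 − 2.66) = K_2, so x = (K_1 − K_2)/(3.38 − 2.66) = 22.8379/0.72 = 31.7 km.

31.7 km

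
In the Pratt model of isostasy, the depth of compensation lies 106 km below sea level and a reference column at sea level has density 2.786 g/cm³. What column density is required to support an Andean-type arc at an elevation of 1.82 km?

2.74 g/cm³

Pratt balance: ρ_ref D = ρ (D + h).
ρ = ρ_ref D/(D + h) = 2.786 × 106 km/(106 km + 1.82 km) = 2.74 g/cm³.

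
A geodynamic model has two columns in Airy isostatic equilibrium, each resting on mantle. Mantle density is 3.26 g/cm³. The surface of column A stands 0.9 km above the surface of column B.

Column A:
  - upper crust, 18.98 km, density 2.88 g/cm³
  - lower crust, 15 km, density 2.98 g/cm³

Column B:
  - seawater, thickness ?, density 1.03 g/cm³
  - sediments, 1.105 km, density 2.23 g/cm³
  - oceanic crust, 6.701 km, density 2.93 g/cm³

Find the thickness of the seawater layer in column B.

2.3 km

Take the compensation level at the base of the deeper column (depth z_c below the surface of column A) and equate Σ ρ_i t_i down to z_c; mantle fills any gap and the z_c terms cancel.
Column A: 18.98×2.88 + 15×2.98 + (z_c − 33.98)×3.26
Column B: 0.9×0 + x×1.03 + 1.105×2.23 + 6.701×2.93 + (z_c − 0.9 − 7.806 − x)×3.26
The z_c×3.26 term appears on both sides and cancels. Collect the known terms of each column as K = Σ(ρt)_known − 3.26 × (depth of known layers): K_A = 99.3624 − 3.26×33.98 = −11.4124; K_B = 22.09808 − 3.26×(0.9 + 7.806) = −6.28348.
Balance: K_A = K_B − x×(3.26 − 1.03), so x = (K_B − K_A)/(3.26 − 1.03) = 5.12892/2.23 = 2.3 km.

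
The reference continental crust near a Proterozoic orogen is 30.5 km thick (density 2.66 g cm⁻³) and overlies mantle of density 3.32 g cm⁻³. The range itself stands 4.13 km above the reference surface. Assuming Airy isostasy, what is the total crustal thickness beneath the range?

51.3 km

Root depth r = h ρ_c / (ρ_m − ρ_c) = 4.13 km × 2.66 / 0.66 = 16.65 km.
Total thickness = T + h + r = 30.5 km + 4.13 km + 16.65 km = 51.3 km.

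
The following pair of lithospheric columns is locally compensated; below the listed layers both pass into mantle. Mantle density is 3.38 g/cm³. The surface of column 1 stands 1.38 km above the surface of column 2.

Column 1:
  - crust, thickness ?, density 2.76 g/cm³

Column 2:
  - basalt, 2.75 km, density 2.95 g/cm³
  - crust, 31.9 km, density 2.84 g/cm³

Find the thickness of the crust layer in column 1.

Take the compensation level at the base of the deeper column (depth z_c below the surface of column 1) and equate Σ ρ_i t_i down to z_c; mantle fills any gap and the z_c terms cancel.
Column 1: x×2.76 + (z_c − 0 − x)×3.38
Column 2: 1.38×0 + 2.75×2.95 + 31.9×2.84 + (z_c − 1.38 − 34.65)×3.38
The z_c×3.38 term appears on both sides and cancels. Collect the known terms of each column as K = Σ(ρt)_known − 3.38 × (depth of known layers): K_1 = 0 − 3.38×0 = 0; K_2 = 98.7085 − 3.38×(1.38 + 34.65) = −23.0729.
Balance: K_1 − x×(3.38 − 2.76) = K_2, so x = (K_1 − K_2)/(3.38 − 2.76) = 23.0729/0.62 = 37.2 km.

37.2 km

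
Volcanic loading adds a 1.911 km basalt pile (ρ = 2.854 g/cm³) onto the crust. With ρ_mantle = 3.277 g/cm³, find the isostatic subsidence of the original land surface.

Subaerial loading: s = t ρ_load / ρ_m.
s = 1.911 km × 2.854/3.277 = 1.66 km.

1.66 km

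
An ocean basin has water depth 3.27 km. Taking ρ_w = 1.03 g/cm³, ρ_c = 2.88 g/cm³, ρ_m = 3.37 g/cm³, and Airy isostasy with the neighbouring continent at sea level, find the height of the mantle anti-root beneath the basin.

12.3 km

Balancing pressure at the compensation depth: replacing crust with seawater at the top is compensated by replacing crust with mantle at the base: d (ρ_c − ρ_w) = a (ρ_m − ρ_c).
a = d (ρ_c − ρ_w)/(ρ_m − ρ_c) = 3.27 km × 1.85/0.49 = 12.3 km.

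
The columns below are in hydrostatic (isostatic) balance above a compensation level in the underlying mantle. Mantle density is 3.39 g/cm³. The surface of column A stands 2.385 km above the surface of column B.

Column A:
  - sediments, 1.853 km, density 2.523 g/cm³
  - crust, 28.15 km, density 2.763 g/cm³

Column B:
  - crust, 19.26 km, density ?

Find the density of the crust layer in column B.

Take the compensation level at the base of the deeper column (depth z_c below the surface of column A) and equate Σ ρ_i t_i down to z_c; mantle fills any gap and the z_c terms cancel.
Column A: 1.853×2.523 + 28.15×2.763 + (z_c − 30.003)×3.39
Column B: 2.385×0 + 19.26×ρ + (z_c − 2.385 − 19.26)×3.39
The z_c×3.39 term appears on both sides and cancels. Collect the known terms of each column as K = Σ(ρt)_known − 3.39 × (depth of known layers): K_A = 82.453569 − 3.39×30.003 = −19.256601; K_B = 0 − 3.39×(2.385 + 19.26) = −73.37655.
Balance: K_A = K_B + 19.26×ρ, so ρ = (K_A − K_B)/19.26 = 54.1199/19.26 = 2.81 g/cm³.

2.81 g/cm³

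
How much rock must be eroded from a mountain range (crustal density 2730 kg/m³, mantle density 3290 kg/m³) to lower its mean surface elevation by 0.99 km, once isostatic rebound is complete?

Net drop Δ = e − u = e − e ρ_c/ρ_m = e (ρ_m − ρ_c)/ρ_m.
e = Δ ρ_m/(ρ_m − ρ_c) = 0.99 km × 3290/560 = 5.82 km.

5.82 km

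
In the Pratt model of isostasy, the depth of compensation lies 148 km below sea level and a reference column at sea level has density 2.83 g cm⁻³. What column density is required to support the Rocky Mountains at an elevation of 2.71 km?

Pratt balance: ρ_ref D = ρ (D + h).
ρ = ρ_ref D/(D + h) = 2.83 × 148 km/(148 km + 2.71 km) = 2.78 g cm⁻³.

2.78 g cm⁻³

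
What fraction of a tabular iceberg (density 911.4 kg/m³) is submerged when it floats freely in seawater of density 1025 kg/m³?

0.889

Submerged fraction = ρ_obj/ρ_fluid = 911.4/1025 = 0.889.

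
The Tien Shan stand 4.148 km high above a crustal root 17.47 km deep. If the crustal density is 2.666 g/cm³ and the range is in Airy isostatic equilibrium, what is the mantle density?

3.3 g/cm³

Airy balance: ρ_c h = (ρ_m − ρ_c) r → ρ_m = ρ_c (1 + h/r).
ρ_m = 2.666 × (1 + 4.148 km/17.47 km) = 3.3 g/cm³.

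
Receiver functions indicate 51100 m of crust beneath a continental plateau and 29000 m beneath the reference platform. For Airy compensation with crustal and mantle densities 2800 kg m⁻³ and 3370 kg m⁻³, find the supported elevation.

3740 m

Excess crust Δ = 51100 m − 29000 m = 22100 m, split between elevation h and root r with h + r = Δ.
Airy balance ρ_c h = (ρ_m − ρ_c) r gives r = h ρ_c/(ρ_m − ρ_c), so h (1 + ρ_c/(ρ_m − ρ_c)) = Δ, i.e. h = Δ (ρ_m − ρ_c)/ρ_m.
h = 22100 m × 570/3370 = 3740 m.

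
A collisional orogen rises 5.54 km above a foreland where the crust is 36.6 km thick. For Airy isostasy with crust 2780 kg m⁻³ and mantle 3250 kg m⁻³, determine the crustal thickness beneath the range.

74.9 km

Root depth r = h ρ_c / (ρ_m − ρ_c) = 5.54 km × 2780 / 470 = 32.77 km.
Total thickness = T + h + r = 36.6 km + 5.54 km + 32.77 km = 74.9 km.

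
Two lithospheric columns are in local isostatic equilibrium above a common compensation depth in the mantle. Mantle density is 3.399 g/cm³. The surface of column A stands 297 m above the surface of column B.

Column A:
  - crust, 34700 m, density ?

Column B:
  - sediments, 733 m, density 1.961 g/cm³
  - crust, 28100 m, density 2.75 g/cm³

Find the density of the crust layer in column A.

Take the compensation level at the base of the deeper column (depth z_c below the surface of column A) and equate Σ ρ_i t_i down to z_c; mantle fills any gap and the z_c terms cancel.
Column A: 34700×ρ + (z_c − 34700)×3.399
Column B: 297×0 + 733×1.961 + 28100×2.75 + (z_c − 297 − 28833)×3.399
The z_c×3.399 term appears on both sides and cancels. Collect the known terms of each column as K = Σ(ρt)_known − 3.399 × (depth of known layers): K_A = 0 − 3.399×34700 = −117945.3; K_B = 78712.413 − 3.399×(297 + 28833) = −20300.457.
Balance: K_A + 34700×ρ = K_B, so ρ = (K_B − K_A)/34700 = 97644.8/34700 = 2.81 g/cm³.

2.81 g/cm³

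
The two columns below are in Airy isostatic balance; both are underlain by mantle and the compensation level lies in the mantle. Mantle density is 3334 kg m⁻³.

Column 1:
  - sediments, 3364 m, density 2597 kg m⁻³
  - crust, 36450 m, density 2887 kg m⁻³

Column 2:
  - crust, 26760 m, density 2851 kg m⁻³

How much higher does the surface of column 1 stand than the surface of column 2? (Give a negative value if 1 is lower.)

1750 m

For any compensation level in the mantle, the mantle terms cancel and isostasy reduces to e = (Σt_1 − Σt_2) − (Σ(ρt)_1 − Σ(ρt)_2) / ρ_m.
Σt_1 = 39814 m; Σt_2 = 26760 m; Σ(ρt)_1 = 113967458; Σ(ρt)_2 = 76292760 (in m·kg m⁻³).
e = (39814 − 26760) − (113967458 − 76292760) / 3334 = 1750 m.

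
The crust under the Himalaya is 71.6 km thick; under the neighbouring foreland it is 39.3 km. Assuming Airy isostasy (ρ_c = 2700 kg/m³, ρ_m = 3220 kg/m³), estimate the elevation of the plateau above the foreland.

5.22 km

Excess crust Δ = 71.6 km − 39.3 km = 32.3 km, split between elevation h and root r with h + r = Δ.
Airy balance ρ_c h = (ρ_m − ρ_c) r gives r = h ρ_c/(ρ_m − ρ_c), so h (1 + ρ_c/(ρ_m − ρ_c)) = Δ, i.e. h = Δ (ρ_m − ρ_c)/ρ_m.
h = 32.3 km × 520/3220 = 5.22 km.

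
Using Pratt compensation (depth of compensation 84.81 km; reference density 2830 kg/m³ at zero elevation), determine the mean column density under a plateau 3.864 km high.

Pratt balance: ρ_ref D = ρ (D + h).
ρ = ρ_ref D/(D + h) = 2830 × 84.81 km/(84.81 km + 3.864 km) = 2710 kg/m³.

2710 kg/m³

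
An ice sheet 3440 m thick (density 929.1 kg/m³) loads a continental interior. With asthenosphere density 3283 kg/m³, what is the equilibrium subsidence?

In Airy isostatic equilibrium: the ice load ρ_ice t is balanced by mantle displaced below, ρ_m s.
s = t ρ_ice / ρ_m = 3440 m × 929.1/3283 = 974 m.

974 m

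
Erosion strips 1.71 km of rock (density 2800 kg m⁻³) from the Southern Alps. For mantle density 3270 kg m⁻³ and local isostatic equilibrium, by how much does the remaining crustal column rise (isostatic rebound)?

Unloading: uplift u = e ρ_c/ρ_m = 1.71 km × 2800/3270 = 1.46 km.

1.46 km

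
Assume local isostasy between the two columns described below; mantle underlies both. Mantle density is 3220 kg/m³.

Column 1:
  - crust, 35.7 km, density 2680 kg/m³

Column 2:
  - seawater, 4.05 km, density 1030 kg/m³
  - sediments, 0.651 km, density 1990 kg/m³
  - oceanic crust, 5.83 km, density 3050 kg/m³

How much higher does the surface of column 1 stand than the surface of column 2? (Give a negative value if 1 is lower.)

2.68 km

For any compensation level in the mantle, the mantle terms cancel and isostasy reduces to e = (Σt_1 − Σt_2) − (Σ(ρt)_1 − Σ(ρt)_2) / ρ_m.
Σt_1 = 35.7 km; Σt_2 = 10.531 km; Σ(ρt)_1 = 95676; Σ(ρt)_2 = 23248.49 (in km·kg/m³).
e = (35.7 − 10.531) − (95676 − 23248.49) / 3220 = 2.68 km.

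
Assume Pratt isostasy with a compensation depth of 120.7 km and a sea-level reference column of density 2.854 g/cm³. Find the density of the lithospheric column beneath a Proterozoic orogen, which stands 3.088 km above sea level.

Pratt balance: ρ_ref D = ρ (D + h).
ρ = ρ_ref D/(D + h) = 2.854 × 120.7 km/(120.7 km + 3.088 km) = 2.78 g/cm³.

2.78 g/cm³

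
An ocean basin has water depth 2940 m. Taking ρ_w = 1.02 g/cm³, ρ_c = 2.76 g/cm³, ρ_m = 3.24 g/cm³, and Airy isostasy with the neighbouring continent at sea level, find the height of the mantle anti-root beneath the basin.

10700 m

Balancing pressure at the compensation depth: replacing crust with seawater at the top is compensated by replacing crust with mantle at the base: d (ρ_c − ρ_w) = a (ρ_m − ρ_c).
a = d (ρ_c − ρ_w)/(ρ_m − ρ_c) = 2940 m × 1.74/0.48 = 10700 m.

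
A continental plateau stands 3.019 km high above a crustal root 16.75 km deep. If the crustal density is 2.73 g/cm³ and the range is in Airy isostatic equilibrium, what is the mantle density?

3.22 g/cm³

Airy balance: ρ_c h = (ρ_m − ρ_c) r → ρ_m = ρ_c (1 + h/r).
ρ_m = 2.73 × (1 + 3.019 km/16.75 km) = 3.22 g/cm³.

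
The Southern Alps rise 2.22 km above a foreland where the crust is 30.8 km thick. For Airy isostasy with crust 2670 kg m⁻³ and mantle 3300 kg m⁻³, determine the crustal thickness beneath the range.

42.4 km

Root depth r = h ρ_c / (ρ_m − ρ_c) = 2.22 km × 2670 / 630 = 9.409 km.
Total thickness = T + h + r = 30.8 km + 2.22 km + 9.409 km = 42.4 km.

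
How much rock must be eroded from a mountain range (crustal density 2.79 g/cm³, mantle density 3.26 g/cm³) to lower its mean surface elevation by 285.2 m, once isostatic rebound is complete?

Net drop Δ = e − u = e − e ρ_c/ρ_m = e (ρ_m − ρ_c)/ρ_m.
e = Δ ρ_m/(ρ_m − ρ_c) = 285.2 m × 3.26/0.47 = 1980 m.

1980 m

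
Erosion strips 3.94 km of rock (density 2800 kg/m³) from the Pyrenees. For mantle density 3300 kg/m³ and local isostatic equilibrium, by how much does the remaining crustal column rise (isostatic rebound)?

3.34 km

Unloading: uplift u = e ρ_c/ρ_m = 3.94 km × 2800/3300 = 3.34 km.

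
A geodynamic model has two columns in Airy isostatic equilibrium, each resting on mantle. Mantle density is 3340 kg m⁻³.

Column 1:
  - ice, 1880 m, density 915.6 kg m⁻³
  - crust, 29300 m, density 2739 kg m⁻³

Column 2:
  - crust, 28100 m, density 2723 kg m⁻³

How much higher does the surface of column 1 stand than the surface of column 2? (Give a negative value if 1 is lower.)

1450 m

For any compensation level in the mantle, the mantle terms cancel and isostasy reduces to e = (Σt_1 − Σt_2) − (Σ(ρt)_1 − Σ(ρt)_2) / ρ_m.
Σt_1 = 31180 m; Σt_2 = 28100 m; Σ(ρt)_1 = 81974028; Σ(ρt)_2 = 76516300 (in m·kg m⁻³).
e = (31180 − 28100) − (81974028 − 76516300) / 3340 = 1450 m.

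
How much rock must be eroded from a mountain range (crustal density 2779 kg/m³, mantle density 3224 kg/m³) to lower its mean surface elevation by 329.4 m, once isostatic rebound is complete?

Net drop Δ = e − u = e − e ρ_c/ρ_m = e (ρ_m − ρ_c)/ρ_m.
e = Δ ρ_m/(ρ_m − ρ_c) = 329.4 m × 3224/445 = 2390 m.

2390 m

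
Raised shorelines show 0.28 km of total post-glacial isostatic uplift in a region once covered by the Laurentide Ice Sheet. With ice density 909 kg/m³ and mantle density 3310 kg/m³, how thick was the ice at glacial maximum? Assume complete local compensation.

1.02 km

u = t ρ_ice/ρ_m → t = u ρ_m/ρ_ice = 0.28 km × 3310/909 = 1.02 km.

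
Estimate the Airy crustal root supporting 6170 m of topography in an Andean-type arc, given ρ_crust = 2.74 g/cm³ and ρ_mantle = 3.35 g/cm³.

27700 m

In Airy isostatic equilibrium: the weight of the topography is balanced by the buoyancy of the root, ρ_c h = (ρ_m − ρ_c) r.
r = h · ρ_c / (ρ_m − ρ_c) = 6170 m × 2.74 / (3.35 − 2.74) = 27700 m.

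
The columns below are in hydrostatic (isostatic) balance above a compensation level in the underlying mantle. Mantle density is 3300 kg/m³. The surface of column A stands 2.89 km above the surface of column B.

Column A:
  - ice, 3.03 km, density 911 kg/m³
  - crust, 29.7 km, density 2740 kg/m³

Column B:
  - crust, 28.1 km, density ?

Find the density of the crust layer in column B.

Take the compensation level at the base of the deeper column (depth z_c below the surface of column A) and equate Σ ρ_i t_i down to z_c; mantle fills any gap and the z_c terms cancel.
Column A: 3.03×911 + 29.7×2740 + (z_c − 32.73)×3300
Column B: 2.89×0 + 28.1×ρ + (z_c − 2.89 − 28.1)×3300
The z_c×3300 term appears on both sides and cancels. Collect the known terms of each column as K = Σ(ρt)_known − 3300 × (depth of known layers): K_A = 84138.33 − 3300×32.73 = −23870.67; K_B = 0 − 3300×(2.89 + 28.1) = −102267.
Balance: K_A = K_B + 28.1×ρ, so ρ = (K_A − K_B)/28.1 = 78396.3/28.1 = 2790 kg/m³.

2790 kg/m³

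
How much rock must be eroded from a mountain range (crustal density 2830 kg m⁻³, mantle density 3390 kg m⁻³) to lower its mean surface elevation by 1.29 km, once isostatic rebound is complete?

7.81 km

Net drop Δ = e − u = e − e ρ_c/ρ_m = e (ρ_m − ρ_c)/ρ_m.
e = Δ ρ_m/(ρ_m − ρ_c) = 1.29 km × 3390/560 = 7.81 km.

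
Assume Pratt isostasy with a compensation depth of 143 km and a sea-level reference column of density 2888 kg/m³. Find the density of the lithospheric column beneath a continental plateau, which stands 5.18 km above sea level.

2790 kg/m³

Pratt balance: ρ_ref D = ρ (D + h).
ρ = ρ_ref D/(D + h) = 2888 × 143 km/(143 km + 5.18 km) = 2790 kg/m³.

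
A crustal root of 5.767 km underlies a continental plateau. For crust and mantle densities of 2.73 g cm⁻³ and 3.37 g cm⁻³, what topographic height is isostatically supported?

Equating mass per unit area of the two columns: ρ_c h = (ρ_m − ρ_c) r.
h = r (ρ_m − ρ_c) / ρ_c = 5.767 km × (3.37 − 2.73) / 2.73 = 1.35 km.

1.35 km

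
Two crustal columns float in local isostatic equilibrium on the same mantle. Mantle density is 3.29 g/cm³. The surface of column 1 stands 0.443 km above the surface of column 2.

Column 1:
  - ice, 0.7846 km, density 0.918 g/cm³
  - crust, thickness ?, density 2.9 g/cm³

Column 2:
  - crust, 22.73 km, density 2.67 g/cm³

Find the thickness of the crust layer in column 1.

35.1 km

Take the compensation level at the base of the deeper column (depth z_c below the surface of column 1) and equate Σ ρ_i t_i down to z_c; mantle fills any gap and the z_c terms cancel.
Column 1: 0.7846×0.918 + x×2.9 + (z_c − 0.7846 − x)×3.29
Column 2: 0.443×0 + 22.73×2.67 + (z_c − 0.443 − 22.73)×3.29
The z_c×3.29 term appears on both sides and cancels. Collect the known terms of each column as K = Σ(ρt)_known − 3.29 × (depth of known layers): K_1 = 0.7202628 − 3.29×0.7846 = −1.8610712; K_2 = 60.6891 − 3.29×(0.443 + 22.73) = −15.55007.
Balance: K_1 − x×(3.29 − 2.9) = K_2, so x = (K_1 − K_2)/(3.29 − 2.9) = 13.689/0.39 = 35.1 km.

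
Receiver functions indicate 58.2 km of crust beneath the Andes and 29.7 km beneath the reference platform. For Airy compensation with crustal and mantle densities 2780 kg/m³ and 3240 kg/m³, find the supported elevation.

4.05 km

Excess crust Δ = 58.2 km − 29.7 km = 28.5 km, split between elevation h and root r with h + r = Δ.
Airy balance ρ_c h = (ρ_m − ρ_c) r gives r = h ρ_c/(ρ_m − ρ_c), so h (1 + ρ_c/(ρ_m − ρ_c)) = Δ, i.e. h = Δ (ρ_m − ρ_c)/ρ_m.
h = 28.5 km × 460/3240 = 4.05 km.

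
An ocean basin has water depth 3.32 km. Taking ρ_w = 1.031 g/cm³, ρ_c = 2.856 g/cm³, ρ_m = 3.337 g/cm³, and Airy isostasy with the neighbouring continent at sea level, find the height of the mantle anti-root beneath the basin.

By Archimedes' principle applied to the lithosphere: replacing crust with seawater at the top is compensated by replacing crust with mantle at the base: d (ρ_c − ρ_w) = a (ρ_m − ρ_c).
a = d (ρ_c − ρ_w)/(ρ_m − ρ_c) = 3.32 km × 1.825/0.481 = 12.6 km.

12.6 km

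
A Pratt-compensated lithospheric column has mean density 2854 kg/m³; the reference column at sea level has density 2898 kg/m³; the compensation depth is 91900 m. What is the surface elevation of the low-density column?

ρ_ref D = ρ (D + h) → h = D (ρ_ref − ρ)/ρ.
h = 91900 m × (2898 − 2854)/2854 = 1420 m.

1420 m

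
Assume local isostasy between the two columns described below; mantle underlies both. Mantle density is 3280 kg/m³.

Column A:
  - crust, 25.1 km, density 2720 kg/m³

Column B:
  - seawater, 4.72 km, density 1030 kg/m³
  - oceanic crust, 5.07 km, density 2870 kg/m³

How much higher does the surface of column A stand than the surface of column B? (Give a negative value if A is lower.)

0.414 km

For any compensation level in the mantle, the mantle terms cancel and isostasy reduces to e = (Σt_A − Σt_B) − (Σ(ρt)_A − Σ(ρt)_B) / ρ_m.
Σt_A = 25.1 km; Σt_B = 9.79 km; Σ(ρt)_A = 68272; Σ(ρt)_B = 19412.5 (in km·kg/m³).
e = (25.1 − 9.79) − (68272 − 19412.5) / 3280 = 0.414 km.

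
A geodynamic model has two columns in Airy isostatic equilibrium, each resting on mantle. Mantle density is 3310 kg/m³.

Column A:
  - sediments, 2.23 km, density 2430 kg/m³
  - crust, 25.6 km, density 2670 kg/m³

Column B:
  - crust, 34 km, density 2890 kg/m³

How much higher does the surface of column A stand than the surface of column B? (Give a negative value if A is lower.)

For any compensation level in the mantle, the mantle terms cancel and isostasy reduces to e = (Σt_A − Σt_B) − (Σ(ρt)_A − Σ(ρt)_B) / ρ_m.
Σt_A = 27.83 km; Σt_B = 34 km; Σ(ρt)_A = 73770.9; Σ(ρt)_B = 98260 (in km·kg/m³).
e = (27.83 − 34) − (73770.9 − 98260) / 3310 = 1.23 km.

1.23 km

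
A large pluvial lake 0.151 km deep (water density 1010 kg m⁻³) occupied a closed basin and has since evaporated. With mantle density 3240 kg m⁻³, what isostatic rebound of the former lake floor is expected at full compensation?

0.0471 km

u = d ρ_w/ρ_m = 0.151 km × 1010/3240 = 0.0471 km.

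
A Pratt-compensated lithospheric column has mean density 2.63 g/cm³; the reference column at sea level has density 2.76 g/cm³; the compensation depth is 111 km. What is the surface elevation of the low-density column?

5.49 km

ρ_ref D = ρ (D + h) → h = D (ρ_ref − ρ)/ρ.
h = 111 km × (2.76 − 2.63)/2.63 = 5.49 km.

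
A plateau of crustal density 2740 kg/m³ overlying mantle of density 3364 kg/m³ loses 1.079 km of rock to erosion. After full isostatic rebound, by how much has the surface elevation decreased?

0.2 km

Rebound u = e ρ_c/ρ_m = 1.079 km × 2740/3364 = 0.8789 km.
Net surface drop = e − u = 1.079 km − 0.8789 km = e (ρ_m − ρ_c)/ρ_m = 0.2 km.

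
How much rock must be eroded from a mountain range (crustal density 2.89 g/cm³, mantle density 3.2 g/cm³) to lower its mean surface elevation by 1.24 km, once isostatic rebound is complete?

12.8 km

Net drop Δ = e − u = e − e ρ_c/ρ_m = e (ρ_m − ρ_c)/ρ_m.
e = Δ ρ_m/(ρ_m − ρ_c) = 1.24 km × 3.2/0.31 = 12.8 km.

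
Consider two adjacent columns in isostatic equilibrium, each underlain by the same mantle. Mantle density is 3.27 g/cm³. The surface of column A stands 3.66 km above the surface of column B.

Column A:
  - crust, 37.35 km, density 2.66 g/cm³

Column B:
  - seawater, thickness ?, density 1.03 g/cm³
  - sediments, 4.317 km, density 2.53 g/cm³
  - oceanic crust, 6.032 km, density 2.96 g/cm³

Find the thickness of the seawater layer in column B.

2.57 km

Take the compensation level at the base of the deeper column (depth z_c below the surface of column A) and equate Σ ρ_i t_i down to z_c; mantle fills any gap and the z_c terms cancel.
Column A: 37.35×2.66 + (z_c − 37.35)×3.27
Column B: 3.66×0 + x×1.03 + 4.317×2.53 + 6.032×2.96 + (z_c − 3.66 − 10.349 − x)×3.27
The z_c×3.27 term appears on both sides and cancels. Collect the known terms of each column as K = Σ(ρt)_known − 3.27 × (depth of known layers): K_A = 99.351 − 3.27×37.35 = −22.7835; K_B = 28.77673 − 3.27×(3.66 + 10.349) = −17.0327.
Balance: K_A = K_B − x×(3.27 − 1.03), so x = (K_B − K_A)/(3.27 − 1.03) = 5.7508/2.24 = 2.57 km.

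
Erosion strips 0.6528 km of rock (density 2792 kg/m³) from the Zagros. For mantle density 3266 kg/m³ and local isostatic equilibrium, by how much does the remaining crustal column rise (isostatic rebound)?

Unloading: uplift u = e ρ_c/ρ_m = 0.6528 km × 2792/3266 = 0.558 km.

0.558 km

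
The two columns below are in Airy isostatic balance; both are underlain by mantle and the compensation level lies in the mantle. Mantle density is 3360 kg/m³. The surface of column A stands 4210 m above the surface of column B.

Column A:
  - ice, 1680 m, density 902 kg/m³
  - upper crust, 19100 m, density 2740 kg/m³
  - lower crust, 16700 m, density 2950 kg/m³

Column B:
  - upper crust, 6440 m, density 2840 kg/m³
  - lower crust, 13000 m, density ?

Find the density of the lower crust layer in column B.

2950 kg/m³

Take the compensation level at the base of the deeper column (depth z_c below the surface of column A) and equate Σ ρ_i t_i down to z_c; mantle fills any gap and the z_c terms cancel.
Column A: 1680×902 + 19100×2740 + 16700×2950 + (z_c − 37480)×3360
Column B: 4210×0 + 6440×2840 + 13000×ρ + (z_c − 4210 − 19440)×3360
The z_c×3360 term appears on both sides and cancels. Collect the known terms of each column as K = Σ(ρt)_known − 3360 × (depth of known layers): K_A = 103114360 − 3360×37480 = −22818440; K_B = 18289600 − 3360×(4210 + 19440) = −61174400.
Balance: K_A = K_B + 13000×ρ, so ρ = (K_A − K_B)/13000 = 38356000/13000 = 2950 kg/m³.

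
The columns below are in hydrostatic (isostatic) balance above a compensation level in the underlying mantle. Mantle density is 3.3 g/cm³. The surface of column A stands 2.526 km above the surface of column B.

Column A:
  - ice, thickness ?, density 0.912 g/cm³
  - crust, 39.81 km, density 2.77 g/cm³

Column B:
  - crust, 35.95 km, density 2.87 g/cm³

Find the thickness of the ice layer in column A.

Take the compensation level at the base of the deeper column (depth z_c below the surface of column A) and equate Σ ρ_i t_i down to z_c; mantle fills any gap and the z_c terms cancel.
Column A: x×0.912 + 39.81×2.77 + (z_c − 39.81 − x)×3.3
Column B: 2.526×0 + 35.95×2.87 + (z_c − 2.526 − 35.95)×3.3
The z_c×3.3 term appears on both sides and cancels. Collect the known terms of each column as K = Σ(ρt)_known − 3.3 × (depth of known layers): K_A = 110.2737 − 3.3×39.81 = −21.0993; K_B = 103.1765 − 3.3×(2.526 + 35.95) = −23.7943.
Balance: K_A − x×(3.3 − 0.912) = K_B, so x = (K_A − K_B)/(3.3 − 0.912) = 2.695/2.388 = 1.13 km.

1.13 km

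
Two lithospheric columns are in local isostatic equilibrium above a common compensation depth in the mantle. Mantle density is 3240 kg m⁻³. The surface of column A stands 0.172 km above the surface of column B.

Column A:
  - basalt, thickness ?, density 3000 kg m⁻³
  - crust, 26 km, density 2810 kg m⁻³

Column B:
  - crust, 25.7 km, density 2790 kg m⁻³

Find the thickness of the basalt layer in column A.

Take the compensation level at the base of the deeper column (depth z_c below the surface of column A) and equate Σ ρ_i t_i down to z_c; mantle fills any gap and the z_c terms cancel.
Column A: x×3000 + 26×2810 + (z_c − 26 − x)×3240
Column B: 0.172×0 + 25.7×2790 + (z_c − 0.172 − 25.7)×3240
The z_c×3240 term appears on both sides and cancels. Collect the known terms of each column as K = Σ(ρt)_known − 3240 × (depth of known layers): K_A = 73060 − 3240×26 = −11180; K_B = 71703 − 3240×(0.172 + 25.7) = −12122.28.
Balance: K_A − x×(3240 − 3000) = K_B, so x = (K_A − K_B)/(3240 − 3000) = 942.28/240 = 3.93 km.

3.93 km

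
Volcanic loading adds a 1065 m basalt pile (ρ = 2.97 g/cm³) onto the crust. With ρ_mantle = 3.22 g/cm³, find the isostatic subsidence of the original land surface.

982 m

Subaerial loading: s = t ρ_load / ρ_m.
s = 1065 m × 2.97/3.22 = 982 m.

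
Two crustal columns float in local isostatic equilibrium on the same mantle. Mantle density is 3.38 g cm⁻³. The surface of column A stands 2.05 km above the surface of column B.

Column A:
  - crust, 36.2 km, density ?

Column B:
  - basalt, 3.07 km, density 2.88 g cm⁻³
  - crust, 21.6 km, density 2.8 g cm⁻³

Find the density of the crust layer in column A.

2.8 g cm⁻³

Take the compensation level at the base of the deeper column (depth z_c below the surface of column A) and equate Σ ρ_i t_i down to z_c; mantle fills any gap and the z_c terms cancel.
Column A: 36.2×ρ + (z_c − 36.2)×3.38
Column B: 2.05×0 + 3.07×2.88 + 21.6×2.8 + (z_c − 2.05 − 24.67)×3.38
The z_c×3.38 term appears on both sides and cancels. Collect the known terms of each column as K = Σ(ρt)_known − 3.38 × (depth of known layers): K_A = 0 − 3.38×36.2 = −122.356; K_B = 69.3216 − 3.38×(2.05 + 24.67) = −20.992.
Balance: K_A + 36.2×ρ = K_B, so ρ = (K_B − K_A)/36.2 = 101.364/36.2 = 2.8 g cm⁻³.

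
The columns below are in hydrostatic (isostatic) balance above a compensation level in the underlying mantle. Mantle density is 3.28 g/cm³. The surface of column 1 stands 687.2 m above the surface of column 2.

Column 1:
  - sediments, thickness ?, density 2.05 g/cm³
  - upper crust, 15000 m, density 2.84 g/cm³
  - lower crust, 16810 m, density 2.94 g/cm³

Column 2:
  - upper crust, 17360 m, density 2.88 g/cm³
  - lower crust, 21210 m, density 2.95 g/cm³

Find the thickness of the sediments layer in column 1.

3160 m

Take the compensation level at the base of the deeper column (depth z_c below the surface of column 1) and equate Σ ρ_i t_i down to z_c; mantle fills any gap and the z_c terms cancel.
Column 1: x×2.05 + 15000×2.84 + 16810×2.94 + (z_c − 31810 − x)×3.28
Column 2: 687.2×0 + 17360×2.88 + 21210×2.95 + (z_c − 687.2 − 38570)×3.28
The z_c×3.28 term appears on both sides and cancels. Collect the known terms of each column as K = Σ(ρt)_known − 3.28 × (depth of known layers): K_1 = 92021.4 − 3.28×31810 = −12315.4; K_2 = 112566.3 − 3.28×(687.2 + 38570) = −16197.316.
Balance: K_1 − x×(3.28 − 2.05) = K_2, so x = (K_1 − K_2)/(3.28 − 2.05) = 3881.92/1.23 = 3160 m.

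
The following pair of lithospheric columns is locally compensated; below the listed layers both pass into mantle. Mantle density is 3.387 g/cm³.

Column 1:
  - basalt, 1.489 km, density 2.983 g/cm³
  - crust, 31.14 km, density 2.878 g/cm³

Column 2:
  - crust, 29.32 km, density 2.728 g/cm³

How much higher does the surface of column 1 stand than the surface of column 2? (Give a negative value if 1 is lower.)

For any compensation level in the mantle, the mantle terms cancel and isostasy reduces to e = (Σt_1 − Σt_2) − (Σ(ρt)_1 − Σ(ρt)_2) / ρ_m.
Σt_1 = 32.629 km; Σt_2 = 29.32 km; Σ(ρt)_1 = 94.062607; Σ(ρt)_2 = 79.98496 (in km·g/cm³).
e = (32.629 − 29.32) − (94.062607 − 79.98496) / 3.387 = −0.847 km.

−0.847 km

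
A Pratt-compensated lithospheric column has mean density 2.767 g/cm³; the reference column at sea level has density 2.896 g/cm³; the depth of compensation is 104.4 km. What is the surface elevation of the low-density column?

ρ_ref D = ρ (D + h) → h = D (ρ_ref − ρ)/ρ.
h = 104.4 km × (2.896 − 2.767)/2.767 = 4.87 km.

4.87 km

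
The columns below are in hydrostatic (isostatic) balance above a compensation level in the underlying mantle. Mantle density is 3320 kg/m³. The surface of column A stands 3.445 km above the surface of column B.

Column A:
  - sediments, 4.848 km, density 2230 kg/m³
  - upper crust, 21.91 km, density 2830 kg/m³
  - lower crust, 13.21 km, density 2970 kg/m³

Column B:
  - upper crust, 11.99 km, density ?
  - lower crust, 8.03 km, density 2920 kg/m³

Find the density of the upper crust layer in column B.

2820 kg/m³

Take the compensation level at the base of the deeper column (depth z_c below the surface of column A) and equate Σ ρ_i t_i down to z_c; mantle fills any gap and the z_c terms cancel.
Column A: 4.848×2230 + 21.91×2830 + 13.21×2970 + (z_c − 39.968)×3320
Column B: 3.445×0 + 11.99×ρ + 8.03×2920 + (z_c − 3.445 − 20.02)×3320
The z_c×3320 term appears on both sides and cancels. Collect the known terms of each column as K = Σ(ρt)_known − 3320 × (depth of known layers): K_A = 112050.04 − 3320×39.968 = −20643.72; K_B = 23447.6 − 3320×(3.445 + 20.02) = −54456.2.
Balance: K_A = K_B + 11.99×ρ, so ρ = (K_A − K_B)/11.99 = 33812.5/11.99 = 2820 kg/m³.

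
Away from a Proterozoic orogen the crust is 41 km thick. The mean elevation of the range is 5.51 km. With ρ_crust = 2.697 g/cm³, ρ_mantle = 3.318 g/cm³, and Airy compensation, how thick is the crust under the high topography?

Root depth r = h ρ_c / (ρ_m − ρ_c) = 5.51 km × 2.697 / 0.621 = 23.93 km.
Total thickness = T + h + r = 41 km + 5.51 km + 23.93 km = 70.4 km.

70.4 km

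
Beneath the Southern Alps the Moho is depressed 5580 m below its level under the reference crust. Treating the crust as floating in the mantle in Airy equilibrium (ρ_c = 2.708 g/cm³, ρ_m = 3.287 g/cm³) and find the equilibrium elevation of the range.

1190 m

For local isostatic compensation: ρ_c h = (ρ_m − ρ_c) r.
h = r (ρ_m − ρ_c) / ρ_c = 5580 m × (3.287 − 2.708) / 2.708 = 1190 m.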